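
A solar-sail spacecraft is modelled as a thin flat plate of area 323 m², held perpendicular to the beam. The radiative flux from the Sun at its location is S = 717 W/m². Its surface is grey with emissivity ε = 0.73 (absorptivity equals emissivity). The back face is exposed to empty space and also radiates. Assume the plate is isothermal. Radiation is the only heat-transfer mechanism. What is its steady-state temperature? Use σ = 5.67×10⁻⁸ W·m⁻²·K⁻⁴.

T ≈ 282 K

At equilibrium, absorbed power = emitted power.
Absorbing cross-section = A = 323.0 m²; emitting surface = 2A = 646.0 m² (ratio 2).
εS·A_cross = εσ·A_surf·T⁴  ⇒  T⁴ = S/(2σ)   (ε cancels).
T⁴ = 717/(2·5.67×10⁻⁸) = 6.323×10⁹ K⁴.
T = (6.323×10⁹)^(1/4).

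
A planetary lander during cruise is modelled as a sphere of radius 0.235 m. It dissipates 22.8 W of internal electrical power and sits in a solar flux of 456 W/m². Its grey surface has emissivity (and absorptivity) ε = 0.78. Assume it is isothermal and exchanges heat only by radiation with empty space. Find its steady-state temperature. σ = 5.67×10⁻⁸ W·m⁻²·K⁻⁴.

T ≈ 229 K

At steady state, absorbed solar power + internal power = radiated power.
Absorbed: α·S·A_cross = 0.78·456·0.1735 = 61.71 W (cross-section πr²).
Total input = 61.71 + 22.8 = 84.51 W.
Radiated: εσ·A_surf·T⁴ with A_surf = 4πr² = 0.6940 m².
T⁴ = 84.51/(0.78·5.67×10⁻⁸·0.6940) = 2.753×10⁹ K⁴.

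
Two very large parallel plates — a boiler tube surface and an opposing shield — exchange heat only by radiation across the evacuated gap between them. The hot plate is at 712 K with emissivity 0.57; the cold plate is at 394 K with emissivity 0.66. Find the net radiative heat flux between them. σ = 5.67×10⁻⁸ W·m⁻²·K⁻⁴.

q ≈ 5820 W/m²

For two infinite grey parallel plates, q = σ(T₁⁴ − T₂⁴)/(1/ε₁ + 1/ε₂ − 1).
T₁⁴ − T₂⁴ = 2.570×10¹¹ − 2.410×10¹⁰ = 2.329×10¹¹ K⁴.
1/ε₁ + 1/ε₂ − 1 = 1.754 + 1.515 − 1 = 2.270.
q = 5.67×10⁻⁸ × 2.329×10¹¹ / 2.270.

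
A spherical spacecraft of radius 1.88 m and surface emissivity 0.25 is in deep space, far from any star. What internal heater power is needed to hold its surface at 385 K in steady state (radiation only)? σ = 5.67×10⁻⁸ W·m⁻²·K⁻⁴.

P ≈ 13800 W

P = εσ·4πr²·T⁴.
4πr² = 44.41 m²; T⁴ = 2.197×10¹⁰ K⁴.
P = 0.25·5.67×10⁻⁸·44.41·2.197×10¹⁰.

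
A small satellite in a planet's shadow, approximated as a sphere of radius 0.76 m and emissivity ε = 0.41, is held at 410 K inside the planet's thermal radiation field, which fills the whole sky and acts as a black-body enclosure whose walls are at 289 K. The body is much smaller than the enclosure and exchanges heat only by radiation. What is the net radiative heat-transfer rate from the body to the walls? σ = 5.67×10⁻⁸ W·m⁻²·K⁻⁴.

For a small grey body in a large enclosure: P_net = εσA(T_body⁴ − T_wall⁴).
A = 4πr² = 7.258 m²; T_body⁴ − T_wall⁴ = 2.826×10¹⁰ − 6.976×10⁹ = 2.128×10¹⁰ K⁴.
|P_net| = 0.41·5.67×10⁻⁸·7.258·2.128×10¹⁰.

P_net ≈ 3590 W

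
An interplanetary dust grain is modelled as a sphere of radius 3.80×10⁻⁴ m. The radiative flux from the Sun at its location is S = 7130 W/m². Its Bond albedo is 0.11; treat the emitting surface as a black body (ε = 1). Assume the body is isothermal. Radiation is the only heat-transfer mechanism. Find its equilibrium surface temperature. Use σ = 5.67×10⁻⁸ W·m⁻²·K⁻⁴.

At equilibrium, absorbed power = emitted power.
Absorbing cross-section = πr² = 4.536×10⁻⁷ m²; emitting surface = 4πr² = 1.815×10⁻⁶ m² (ratio 4).
(1−a)S·A_cross = εσ·A_surf·T⁴  ⇒  T⁴ = (1−a)S/(4σ).
T⁴ = 0.890·7130/(4·5.67×10⁻⁸) = 2.798×10¹⁰ K⁴.
T = (2.798×10¹⁰)^(1/4).

T ≈ 409 K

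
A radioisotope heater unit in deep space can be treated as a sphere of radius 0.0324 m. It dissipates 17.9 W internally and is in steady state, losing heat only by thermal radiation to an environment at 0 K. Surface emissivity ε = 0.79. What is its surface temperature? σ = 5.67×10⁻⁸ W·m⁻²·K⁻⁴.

T ≈ 417 K

Steady state: internal power = radiated power, P = εσA T⁴.
Radiating area A = 4πr² = 0.01319 m².
T⁴ = P/(εσA) = 17.9/(0.79·5.67×10⁻⁸·0.01319) = 3.029×10¹⁰ K⁴.
T = (3.029×10¹⁰)^(1/4).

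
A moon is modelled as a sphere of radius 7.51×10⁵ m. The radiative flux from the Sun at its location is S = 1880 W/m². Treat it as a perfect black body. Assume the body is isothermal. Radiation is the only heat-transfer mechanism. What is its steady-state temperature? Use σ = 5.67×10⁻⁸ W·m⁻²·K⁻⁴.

T ≈ 302 K

At equilibrium, absorbed power = emitted power.
Absorbing cross-section = πr² = 1.772×10¹² m²; emitting surface = 4πr² = 7.087×10¹² m² (ratio 4).
S·A_cross = εσ·A_surf·T⁴  ⇒  T⁴ = S/(4σ).
T⁴ = 1.00·1880/(4·5.67×10⁻⁸) = 8.289×10⁹ K⁴.
T = (8.289×10⁹)^(1/4).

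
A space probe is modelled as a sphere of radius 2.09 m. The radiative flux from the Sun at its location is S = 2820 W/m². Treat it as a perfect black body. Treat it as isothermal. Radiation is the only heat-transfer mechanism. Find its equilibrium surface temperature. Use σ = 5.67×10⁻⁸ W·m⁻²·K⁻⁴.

At equilibrium, absorbed power = emitted power.
Absorbing cross-section = πr² = 13.72 m²; emitting surface = 4πr² = 54.89 m² (ratio 4).
S·A_cross = εσ·A_surf·T⁴  ⇒  T⁴ = S/(4σ).
T⁴ = 1.00·2820/(4·5.67×10⁻⁸) = 1.243×10¹⁰ K⁴.
T = (1.243×10¹⁰)^(1/4).

T ≈ 334 K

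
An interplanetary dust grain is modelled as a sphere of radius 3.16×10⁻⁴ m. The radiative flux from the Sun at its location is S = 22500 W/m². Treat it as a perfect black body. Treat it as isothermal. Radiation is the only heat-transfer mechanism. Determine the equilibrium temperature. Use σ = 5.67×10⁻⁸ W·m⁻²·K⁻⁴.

T ≈ 561 K

At equilibrium, absorbed power = emitted power.
Absorbing cross-section = πr² = 3.137×10⁻⁷ m²; emitting surface = 4πr² = 1.255×10⁻⁶ m² (ratio 4).
S·A_cross = εσ·A_surf·T⁴  ⇒  T⁴ = S/(4σ).
T⁴ = 1.00·22500/(4·5.67×10⁻⁸) = 9.921×10¹⁰ K⁴.
T = (9.921×10¹⁰)^(1/4).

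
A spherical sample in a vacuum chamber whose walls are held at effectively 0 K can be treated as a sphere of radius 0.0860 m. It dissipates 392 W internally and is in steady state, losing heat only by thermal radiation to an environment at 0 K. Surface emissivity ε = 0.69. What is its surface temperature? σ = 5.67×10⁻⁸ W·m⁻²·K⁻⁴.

T ≈ 573 K

Steady state: internal power = radiated power, P = εσA T⁴.
Radiating area A = 4πr² = 0.09294 m².
T⁴ = P/(εσA) = 392/(0.69·5.67×10⁻⁸·0.09294) = 1.078×10¹¹ K⁴.
T = (1.078×10¹¹)^(1/4).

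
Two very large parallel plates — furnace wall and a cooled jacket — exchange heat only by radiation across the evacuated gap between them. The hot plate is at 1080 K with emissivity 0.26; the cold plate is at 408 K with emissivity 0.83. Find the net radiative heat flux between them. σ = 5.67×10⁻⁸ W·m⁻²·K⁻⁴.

For two infinite grey parallel plates, q = σ(T₁⁴ − T₂⁴)/(1/ε₁ + 1/ε₂ − 1).
T₁⁴ − T₂⁴ = 1.360×10¹² − 2.771×10¹⁰ = 1.333×10¹² K⁴.
1/ε₁ + 1/ε₂ − 1 = 3.846 + 1.205 − 1 = 4.051.
q = 5.67×10⁻⁸ × 1.333×10¹² / 4.051.

q ≈ 18700 W/m²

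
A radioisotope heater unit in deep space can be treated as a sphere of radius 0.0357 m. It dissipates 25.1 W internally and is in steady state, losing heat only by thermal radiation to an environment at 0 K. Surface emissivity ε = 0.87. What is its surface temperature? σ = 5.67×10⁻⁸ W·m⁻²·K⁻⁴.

Steady state: internal power = radiated power, P = εσA T⁴.
Radiating area A = 4πr² = 0.01602 m².
T⁴ = P/(εσA) = 25.1/(0.87·5.67×10⁻⁸·0.01602) = 3.177×10¹⁰ K⁴.
T = (3.177×10¹⁰)^(1/4).

T ≈ 422 K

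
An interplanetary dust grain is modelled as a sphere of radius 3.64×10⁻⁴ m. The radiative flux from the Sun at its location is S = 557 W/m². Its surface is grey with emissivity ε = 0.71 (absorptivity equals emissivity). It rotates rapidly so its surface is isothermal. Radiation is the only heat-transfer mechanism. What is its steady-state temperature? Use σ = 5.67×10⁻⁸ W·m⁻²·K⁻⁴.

At equilibrium, absorbed power = emitted power.
Absorbing cross-section = πr² = 4.162×10⁻⁷ m²; emitting surface = 4πr² = 1.665×10⁻⁶ m² (ratio 4).
εS·A_cross = εσ·A_surf·T⁴  ⇒  T⁴ = S/(4σ)   (ε cancels).
T⁴ = 557/(4·5.67×10⁻⁸) = 2.456×10⁹ K⁴.
T = (2.456×10⁹)^(1/4).

T ≈ 223 K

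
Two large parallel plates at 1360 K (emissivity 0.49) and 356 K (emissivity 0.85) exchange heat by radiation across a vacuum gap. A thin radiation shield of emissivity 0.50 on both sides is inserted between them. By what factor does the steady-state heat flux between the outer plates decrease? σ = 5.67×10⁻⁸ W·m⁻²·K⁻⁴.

Without shield: q₀ = σΔ(T⁴)/(1/ε₁+1/ε₂−1) with denominator 2.217.
With shield the two gaps are in series; the resistances add: (1/ε₁+1/ε_s−1)+(1/ε_s+1/ε₂−1) = 3.041+2.176 = 5.217.
Heat-flux ratio q₀/q = 5.217/2.217.

factor ≈ 2.35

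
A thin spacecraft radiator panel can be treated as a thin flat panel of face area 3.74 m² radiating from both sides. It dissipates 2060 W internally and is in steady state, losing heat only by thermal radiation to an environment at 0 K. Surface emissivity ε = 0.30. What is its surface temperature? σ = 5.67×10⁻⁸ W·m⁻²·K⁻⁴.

T ≈ 357 K

Steady state: internal power = radiated power, P = εσA T⁴.
Radiating area A = 2·3.74 = 7.480 m².
T⁴ = P/(εσA) = 2060/(0.30·5.67×10⁻⁸·7.480) = 1.619×10¹⁰ K⁴.
T = (1.619×10¹⁰)^(1/4).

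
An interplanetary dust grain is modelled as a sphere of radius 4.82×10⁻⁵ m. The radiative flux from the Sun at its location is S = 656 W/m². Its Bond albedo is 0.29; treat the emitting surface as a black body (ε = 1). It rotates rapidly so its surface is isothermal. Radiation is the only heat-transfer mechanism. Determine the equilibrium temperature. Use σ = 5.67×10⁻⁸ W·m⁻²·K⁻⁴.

At equilibrium, absorbed power = emitted power.
Absorbing cross-section = πr² = 7.299×10⁻⁹ m²; emitting surface = 4πr² = 2.919×10⁻⁸ m² (ratio 4).
(1−a)S·A_cross = εσ·A_surf·T⁴  ⇒  T⁴ = (1−a)S/(4σ).
T⁴ = 0.710·656/(4·5.67×10⁻⁸) = 2.054×10⁹ K⁴.
T = (2.054×10⁹)^(1/4).

T ≈ 213 K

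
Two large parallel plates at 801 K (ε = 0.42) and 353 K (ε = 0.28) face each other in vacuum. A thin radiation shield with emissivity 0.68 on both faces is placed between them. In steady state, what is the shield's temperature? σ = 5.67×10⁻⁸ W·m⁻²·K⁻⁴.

In steady state the net flux on the hot side equals that on the cold side.
σ(T₁⁴−T_s⁴)/D₁ = σ(T_s⁴−T₂⁴)/D₂, with D₁ = 1/ε₁+1/ε_s−1 = 2.852, D₂ = 1/ε_s+1/ε₂−1 = 4.042.
Solve for T_s⁴: T_s⁴ = (D₂·T₁⁴ + D₁·T₂⁴)/(D₁+D₂) = 2.478×10¹¹ K⁴.

T_s ≈ 706 K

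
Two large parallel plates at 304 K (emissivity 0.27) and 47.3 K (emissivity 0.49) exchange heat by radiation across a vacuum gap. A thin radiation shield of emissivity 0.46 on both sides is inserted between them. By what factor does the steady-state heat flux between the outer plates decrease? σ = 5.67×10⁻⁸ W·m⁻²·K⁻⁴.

factor ≈ 1.71

Without shield: q₀ = σΔ(T⁴)/(1/ε₁+1/ε₂−1) with denominator 4.745.
With shield the two gaps are in series; the resistances add: (1/ε₁+1/ε_s−1)+(1/ε_s+1/ε₂−1) = 4.878+3.215 = 8.092.
Heat-flux ratio q₀/q = 8.092/4.745.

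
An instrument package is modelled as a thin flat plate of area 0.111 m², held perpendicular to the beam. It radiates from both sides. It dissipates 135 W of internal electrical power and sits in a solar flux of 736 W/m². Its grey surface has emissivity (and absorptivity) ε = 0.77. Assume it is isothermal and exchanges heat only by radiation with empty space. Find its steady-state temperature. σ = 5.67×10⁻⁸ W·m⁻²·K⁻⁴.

T ≈ 378 K

At steady state, absorbed solar power + internal power = radiated power.
Absorbed: α·S·A_cross = 0.77·736·0.1110 = 62.91 W (cross-section A).
Total input = 62.91 + 135 = 197.9 W.
Radiated: εσ·A_surf·T⁴ with A_surf = 2A = 0.2220 m².
T⁴ = 197.9/(0.77·5.67×10⁻⁸·0.2220) = 2.042×10¹⁰ K⁴.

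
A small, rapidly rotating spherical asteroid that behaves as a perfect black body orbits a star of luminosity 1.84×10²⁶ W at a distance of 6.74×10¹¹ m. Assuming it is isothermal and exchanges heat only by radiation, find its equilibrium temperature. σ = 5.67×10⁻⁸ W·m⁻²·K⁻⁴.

T ≈ 109 K

First find the stellar flux at distance d: S = L/(4πd²) = 1.84×10²⁶/(4π·(6.74×10¹¹)²) = 32.23 W/m².
For an isothermal sphere, absorbed (1−a)S·πr² = emitted σ·4πr²·T⁴, so T⁴ = (1−a)S/(4σ).
T⁴ = 1.00·32.23/(4·5.67×10⁻⁸) = 1.421×10⁸ K⁴.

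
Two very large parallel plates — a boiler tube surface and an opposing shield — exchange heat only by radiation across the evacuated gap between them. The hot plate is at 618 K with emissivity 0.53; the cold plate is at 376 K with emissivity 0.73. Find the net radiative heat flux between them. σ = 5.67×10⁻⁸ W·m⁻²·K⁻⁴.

For two infinite grey parallel plates, q = σ(T₁⁴ − T₂⁴)/(1/ε₁ + 1/ε₂ − 1).
T₁⁴ − T₂⁴ = 1.459×10¹¹ − 1.999×10¹⁰ = 1.259×10¹¹ K⁴.
1/ε₁ + 1/ε₂ − 1 = 1.887 + 1.370 − 1 = 2.257.
q = 5.67×10⁻⁸ × 1.259×10¹¹ / 2.257.

q ≈ 3160 W/m²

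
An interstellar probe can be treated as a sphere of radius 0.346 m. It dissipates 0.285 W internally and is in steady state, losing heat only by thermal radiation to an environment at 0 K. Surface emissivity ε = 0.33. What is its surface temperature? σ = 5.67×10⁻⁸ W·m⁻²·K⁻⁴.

T ≈ 56.4 K

Steady state: internal power = radiated power, P = εσA T⁴.
Radiating area A = 4πr² = 1.504 m².
T⁴ = P/(εσA) = 0.285/(0.33·5.67×10⁻⁸·1.504) = 1.012×10⁷ K⁴.
T = (1.012×10⁷)^(1/4).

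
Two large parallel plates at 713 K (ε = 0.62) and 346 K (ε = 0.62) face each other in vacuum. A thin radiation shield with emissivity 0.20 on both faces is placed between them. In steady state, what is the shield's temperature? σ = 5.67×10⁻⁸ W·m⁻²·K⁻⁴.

T_s ≈ 608 K

In steady state the net flux on the hot side equals that on the cold side.
σ(T₁⁴−T_s⁴)/D₁ = σ(T_s⁴−T₂⁴)/D₂, with D₁ = 1/ε₁+1/ε_s−1 = 5.613, D₂ = 1/ε_s+1/ε₂−1 = 5.613.
Solve for T_s⁴: T_s⁴ = (D₂·T₁⁴ + D₁·T₂⁴)/(D₁+D₂) = 1.364×10¹¹ K⁴.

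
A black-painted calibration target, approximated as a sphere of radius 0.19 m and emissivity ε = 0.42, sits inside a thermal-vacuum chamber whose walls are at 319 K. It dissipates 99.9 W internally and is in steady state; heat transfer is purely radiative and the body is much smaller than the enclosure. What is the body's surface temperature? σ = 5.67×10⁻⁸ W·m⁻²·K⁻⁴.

T ≈ 374 K

For a small grey body in a large enclosure, net radiated power = εσA(T⁴ − T_w⁴).
Steady state: P = εσA(T⁴ − T_w⁴) with A = 4πr² = 0.4536 m².
T⁴ = P/(εσA) + T_w⁴ = 99.9/(0.42·5.67×10⁻⁸·0.4536) + (319)⁴
    = 9.247×10⁹ + 1.036×10¹⁰ = 1.960×10¹⁰ K⁴.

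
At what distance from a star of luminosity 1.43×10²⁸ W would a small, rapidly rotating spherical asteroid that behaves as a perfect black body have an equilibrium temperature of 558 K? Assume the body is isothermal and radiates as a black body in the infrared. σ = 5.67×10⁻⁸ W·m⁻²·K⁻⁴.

For an isothermal black-emitting sphere, (1−a)S·πr² = σ·4πr²·T⁴ ⇒ S = 4σT⁴/(1−a).
S = 4·5.67×10⁻⁸·(558)⁴/1.00 = 21990 W/m².
Flux falls as S = L/(4πd²), so d = √(L/(4πS)) = √(1.43×10²⁸/(4π·21990)).

d ≈ 2.27×10¹¹ m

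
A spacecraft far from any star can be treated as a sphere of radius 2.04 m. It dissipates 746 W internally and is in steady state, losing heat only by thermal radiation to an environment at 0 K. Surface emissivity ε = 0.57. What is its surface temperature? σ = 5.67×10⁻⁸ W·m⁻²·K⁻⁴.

T ≈ 145 K

Steady state: internal power = radiated power, P = εσA T⁴.
Radiating area A = 4πr² = 52.30 m².
T⁴ = P/(εσA) = 746/(0.57·5.67×10⁻⁸·52.30) = 4.414×10⁸ K⁴.
T = (4.414×10⁸)^(1/4).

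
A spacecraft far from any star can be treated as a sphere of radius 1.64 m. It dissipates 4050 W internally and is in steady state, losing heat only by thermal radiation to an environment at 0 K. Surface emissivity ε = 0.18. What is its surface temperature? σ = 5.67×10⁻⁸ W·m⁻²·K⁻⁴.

T ≈ 329 K

Steady state: internal power = radiated power, P = εσA T⁴.
Radiating area A = 4πr² = 33.80 m².
T⁴ = P/(εσA) = 4050/(0.18·5.67×10⁻⁸·33.80) = 1.174×10¹⁰ K⁴.
T = (1.174×10¹⁰)^(1/4).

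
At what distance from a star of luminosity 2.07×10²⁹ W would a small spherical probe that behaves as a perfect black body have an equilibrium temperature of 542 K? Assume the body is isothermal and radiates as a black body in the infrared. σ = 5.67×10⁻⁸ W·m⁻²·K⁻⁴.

d ≈ 9.17×10¹¹ m

For an isothermal black-emitting sphere, (1−a)S·πr² = σ·4πr²·T⁴ ⇒ S = 4σT⁴/(1−a).
S = 4·5.67×10⁻⁸·(542)⁴/1.00 = 19570 W/m².
Flux falls as S = L/(4πd²), so d = √(L/(4πS)) = √(2.07×10²⁹/(4π·19570)).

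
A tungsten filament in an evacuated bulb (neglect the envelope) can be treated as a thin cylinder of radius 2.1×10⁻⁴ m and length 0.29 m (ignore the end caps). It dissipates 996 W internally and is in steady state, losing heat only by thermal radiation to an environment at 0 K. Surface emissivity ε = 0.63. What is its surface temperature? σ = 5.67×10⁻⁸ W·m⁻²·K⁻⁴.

Steady state: internal power = radiated power, P = εσA T⁴.
Radiating area A = 2πrL = 3.826×10⁻⁴ m².
T⁴ = P/(εσA) = 996/(0.63·5.67×10⁻⁸·3.826×10⁻⁴) = 7.287×10¹³ K⁴.
T = (7.287×10¹³)^(1/4).

T ≈ 2920 K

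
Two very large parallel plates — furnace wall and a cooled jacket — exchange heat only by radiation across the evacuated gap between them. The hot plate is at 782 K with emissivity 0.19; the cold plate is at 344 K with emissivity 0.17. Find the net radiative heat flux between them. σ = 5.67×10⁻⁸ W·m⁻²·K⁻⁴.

For two infinite grey parallel plates, q = σ(T₁⁴ − T₂⁴)/(1/ε₁ + 1/ε₂ − 1).
T₁⁴ − T₂⁴ = 3.740×10¹¹ − 1.400×10¹⁰ = 3.600×10¹¹ K⁴.
1/ε₁ + 1/ε₂ − 1 = 5.263 + 5.882 − 1 = 10.15.
q = 5.67×10⁻⁸ × 3.600×10¹¹ / 10.15.

q ≈ 2010 W/m²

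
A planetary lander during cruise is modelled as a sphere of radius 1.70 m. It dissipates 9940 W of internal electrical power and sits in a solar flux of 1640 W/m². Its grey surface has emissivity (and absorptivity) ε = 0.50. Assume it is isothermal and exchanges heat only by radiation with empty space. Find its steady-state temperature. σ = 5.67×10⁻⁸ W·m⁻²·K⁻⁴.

T ≈ 360 K

At steady state, absorbed solar power + internal power = radiated power.
Absorbed: α·S·A_cross = 0.50·1640·9.079 = 7445 W (cross-section πr²).
Total input = 7445 + 9940 = 17380 W.
Radiated: εσ·A_surf·T⁴ with A_surf = 4πr² = 36.32 m².
T⁴ = 17380/(0.50·5.67×10⁻⁸·36.32) = 1.689×10¹⁰ K⁴.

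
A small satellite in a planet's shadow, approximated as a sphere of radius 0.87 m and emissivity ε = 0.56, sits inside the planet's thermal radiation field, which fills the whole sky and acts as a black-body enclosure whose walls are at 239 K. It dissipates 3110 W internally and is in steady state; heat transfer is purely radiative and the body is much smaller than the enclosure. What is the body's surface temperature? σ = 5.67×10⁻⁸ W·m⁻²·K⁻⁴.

For a small grey body in a large enclosure, net radiated power = εσA(T⁴ − T_w⁴).
Steady state: P = εσA(T⁴ − T_w⁴) with A = 4πr² = 9.511 m².
T⁴ = P/(εσA) + T_w⁴ = 3110/(0.56·5.67×10⁻⁸·9.511) + (239)⁴
    = 1.030×10¹⁰ + 3.263×10⁹ = 1.356×10¹⁰ K⁴.

T ≈ 341 K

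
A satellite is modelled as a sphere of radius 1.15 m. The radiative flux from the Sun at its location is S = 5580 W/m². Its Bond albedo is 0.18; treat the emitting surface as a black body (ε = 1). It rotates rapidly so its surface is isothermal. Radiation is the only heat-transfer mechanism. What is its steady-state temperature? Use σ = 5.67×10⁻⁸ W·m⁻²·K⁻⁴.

T ≈ 377 K

At equilibrium, absorbed power = emitted power.
Absorbing cross-section = πr² = 4.155 m²; emitting surface = 4πr² = 16.62 m² (ratio 4).
(1−a)S·A_cross = εσ·A_surf·T⁴  ⇒  T⁴ = (1−a)S/(4σ).
T⁴ = 0.820·5580/(4·5.67×10⁻⁸) = 2.017×10¹⁰ K⁴.
T = (2.017×10¹⁰)^(1/4).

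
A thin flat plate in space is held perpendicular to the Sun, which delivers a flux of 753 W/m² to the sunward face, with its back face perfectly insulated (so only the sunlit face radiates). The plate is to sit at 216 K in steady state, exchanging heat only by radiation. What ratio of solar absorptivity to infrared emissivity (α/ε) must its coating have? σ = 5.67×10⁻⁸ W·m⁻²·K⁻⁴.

Balance: αS·A = εσ·1A·T⁴ ⇒ α/ε = σT⁴/S.
α/ε = 5.67×10⁻⁸·(216)⁴/753 = 5.67×10⁻⁸·2.177×10⁹/753.

α/ε ≈ 0.164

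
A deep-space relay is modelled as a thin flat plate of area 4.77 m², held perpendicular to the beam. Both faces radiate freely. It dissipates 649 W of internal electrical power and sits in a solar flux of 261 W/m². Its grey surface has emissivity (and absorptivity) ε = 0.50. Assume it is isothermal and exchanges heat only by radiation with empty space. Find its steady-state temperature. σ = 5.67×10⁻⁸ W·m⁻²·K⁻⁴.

At steady state, absorbed solar power + internal power = radiated power.
Absorbed: α·S·A_cross = 0.50·261·4.770 = 622.5 W (cross-section A).
Total input = 622.5 + 649 = 1271 W.
Radiated: εσ·A_surf·T⁴ with A_surf = 2A = 9.540 m².
T⁴ = 1271/(0.50·5.67×10⁻⁸·9.540) = 4.701×10⁹ K⁴.

T ≈ 262 K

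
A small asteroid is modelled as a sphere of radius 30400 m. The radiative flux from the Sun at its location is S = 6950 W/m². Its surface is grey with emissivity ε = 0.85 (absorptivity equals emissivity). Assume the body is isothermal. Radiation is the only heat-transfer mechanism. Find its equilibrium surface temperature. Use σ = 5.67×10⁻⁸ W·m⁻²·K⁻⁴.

At equilibrium, absorbed power = emitted power.
Absorbing cross-section = πr² = 2.903×10⁹ m²; emitting surface = 4πr² = 1.161×10¹⁰ m² (ratio 4).
εS·A_cross = εσ·A_surf·T⁴  ⇒  T⁴ = S/(4σ)   (ε cancels).
T⁴ = 6950/(4·5.67×10⁻⁸) = 3.064×10¹⁰ K⁴.
T = (3.064×10¹⁰)^(1/4).

T ≈ 418 K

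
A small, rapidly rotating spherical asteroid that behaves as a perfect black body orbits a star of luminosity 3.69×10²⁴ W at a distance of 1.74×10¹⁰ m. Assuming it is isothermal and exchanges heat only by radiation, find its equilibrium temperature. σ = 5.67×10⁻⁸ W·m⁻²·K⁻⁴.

T ≈ 256 K

First find the stellar flux at distance d: S = L/(4πd²) = 3.69×10²⁴/(4π·(1.74×10¹⁰)²) = 969.9 W/m².
For an isothermal sphere, absorbed (1−a)S·πr² = emitted σ·4πr²·T⁴, so T⁴ = (1−a)S/(4σ).
T⁴ = 1.00·969.9/(4·5.67×10⁻⁸) = 4.276×10⁹ K⁴.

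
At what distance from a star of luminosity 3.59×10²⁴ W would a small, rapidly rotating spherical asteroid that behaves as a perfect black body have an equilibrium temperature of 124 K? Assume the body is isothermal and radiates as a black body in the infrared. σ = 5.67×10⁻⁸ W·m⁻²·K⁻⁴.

d ≈ 7.30×10¹⁰ m

For an isothermal black-emitting sphere, (1−a)S·πr² = σ·4πr²·T⁴ ⇒ S = 4σT⁴/(1−a).
S = 4·5.67×10⁻⁸·(124)⁴/1.00 = 53.62 W/m².
Flux falls as S = L/(4πd²), so d = √(L/(4πS)) = √(3.59×10²⁴/(4π·53.62)).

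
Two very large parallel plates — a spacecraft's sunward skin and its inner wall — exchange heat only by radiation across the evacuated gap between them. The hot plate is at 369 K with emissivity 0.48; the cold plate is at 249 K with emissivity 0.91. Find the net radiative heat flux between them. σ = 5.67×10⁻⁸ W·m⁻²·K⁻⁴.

For two infinite grey parallel plates, q = σ(T₁⁴ − T₂⁴)/(1/ε₁ + 1/ε₂ − 1).
T₁⁴ − T₂⁴ = 1.854×10¹⁰ − 3.844×10⁹ = 1.470×10¹⁰ K⁴.
1/ε₁ + 1/ε₂ − 1 = 2.083 + 1.099 − 1 = 2.182.
q = 5.67×10⁻⁸ × 1.470×10¹⁰ / 2.182.

q ≈ 382 W/m²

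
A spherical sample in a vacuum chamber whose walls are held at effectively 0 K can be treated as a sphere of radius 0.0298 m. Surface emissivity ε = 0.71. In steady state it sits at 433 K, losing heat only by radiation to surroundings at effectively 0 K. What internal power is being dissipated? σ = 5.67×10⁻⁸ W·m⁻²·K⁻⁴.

P ≈ 15.8 W

Steady state: P = εσA T⁴.
A = 4πr² = 0.01116 m²; T⁴ = (433)⁴ = 3.515×10¹⁰ K⁴.
P = 0.71 × 5.67×10⁻⁸ × 0.01116 × 3.515×10¹⁰.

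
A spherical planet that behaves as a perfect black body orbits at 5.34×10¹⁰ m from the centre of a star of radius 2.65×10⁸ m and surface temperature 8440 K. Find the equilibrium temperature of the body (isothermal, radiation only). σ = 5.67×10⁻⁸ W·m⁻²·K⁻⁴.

T ≈ 420 K

The star's surface emits σT_*⁴; at distance d the flux is S = σT_*⁴(R_*/d)².
S = 5.67×10⁻⁸·(8440)⁴·(2.65×10⁸/5.34×10¹⁰)² = 7085 W/m².
For an isothermal sphere T⁴ = (1−a)S/(4σ) = 3.124×10¹⁰ K⁴.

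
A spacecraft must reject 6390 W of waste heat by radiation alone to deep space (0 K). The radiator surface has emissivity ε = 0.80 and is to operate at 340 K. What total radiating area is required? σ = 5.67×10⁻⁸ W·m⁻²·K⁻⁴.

A ≈ 10.5 m²

P = εσA T⁴ ⇒ A = P/(εσT⁴).
T⁴ = 1.336×10¹⁰ K⁴.
A = 6390/(0.80 × 5.67×10⁻⁸ × 1.336×10¹⁰).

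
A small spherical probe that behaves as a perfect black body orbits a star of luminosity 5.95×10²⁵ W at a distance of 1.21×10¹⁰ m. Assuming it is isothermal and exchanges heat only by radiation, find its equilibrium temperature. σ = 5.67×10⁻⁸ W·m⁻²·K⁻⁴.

First find the stellar flux at distance d: S = L/(4πd²) = 5.95×10²⁵/(4π·(1.21×10¹⁰)²) = 32340 W/m².
For an isothermal sphere, absorbed (1−a)S·πr² = emitted σ·4πr²·T⁴, so T⁴ = (1−a)S/(4σ).
T⁴ = 1.00·32340/(4·5.67×10⁻⁸) = 1.426×10¹¹ K⁴.

T ≈ 615 K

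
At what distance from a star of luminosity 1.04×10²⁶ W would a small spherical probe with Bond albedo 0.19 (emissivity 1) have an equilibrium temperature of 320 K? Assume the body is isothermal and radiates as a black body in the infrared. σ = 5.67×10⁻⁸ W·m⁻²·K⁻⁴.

For an isothermal black-emitting sphere, (1−a)S·πr² = σ·4πr²·T⁴ ⇒ S = 4σT⁴/(1−a).
S = 4·5.67×10⁻⁸·(320)⁴/0.810 = 2936 W/m².
Flux falls as S = L/(4πd²), so d = √(L/(4πS)) = √(1.04×10²⁶/(4π·2936)).

d ≈ 5.31×10¹⁰ m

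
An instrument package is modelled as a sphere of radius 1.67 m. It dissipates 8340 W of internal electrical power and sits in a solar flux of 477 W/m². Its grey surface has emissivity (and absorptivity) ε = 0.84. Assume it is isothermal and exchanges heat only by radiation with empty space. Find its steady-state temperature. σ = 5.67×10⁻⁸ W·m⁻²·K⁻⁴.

T ≈ 290 K

At steady state, absorbed solar power + internal power = radiated power.
Absorbed: α·S·A_cross = 0.84·477·8.762 = 3511 W (cross-section πr²).
Total input = 3511 + 8340 = 11850 W.
Radiated: εσ·A_surf·T⁴ with A_surf = 4πr² = 35.05 m².
T⁴ = 11850/(0.84·5.67×10⁻⁸·35.05) = 7.100×10⁹ K⁴.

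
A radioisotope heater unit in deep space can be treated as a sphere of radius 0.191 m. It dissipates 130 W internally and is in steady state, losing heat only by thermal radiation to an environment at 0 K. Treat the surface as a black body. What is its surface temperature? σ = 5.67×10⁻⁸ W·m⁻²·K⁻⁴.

Steady state: internal power = radiated power, P = εσA T⁴.
Radiating area A = 4πr² = 0.4584 m².
T⁴ = P/(εσA) = 130/(1.0·5.67×10⁻⁸·0.4584) = 5.001×10⁹ K⁴.
T = (5.001×10⁹)^(1/4).

T ≈ 266 K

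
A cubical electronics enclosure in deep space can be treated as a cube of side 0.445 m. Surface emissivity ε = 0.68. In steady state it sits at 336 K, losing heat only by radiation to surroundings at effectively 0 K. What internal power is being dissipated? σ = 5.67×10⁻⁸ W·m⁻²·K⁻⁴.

Steady state: P = εσA T⁴.
A = 6L² = 1.188 m²; T⁴ = (336)⁴ = 1.275×10¹⁰ K⁴.
P = 0.68 × 5.67×10⁻⁸ × 1.188 × 1.275×10¹⁰.

P ≈ 584 W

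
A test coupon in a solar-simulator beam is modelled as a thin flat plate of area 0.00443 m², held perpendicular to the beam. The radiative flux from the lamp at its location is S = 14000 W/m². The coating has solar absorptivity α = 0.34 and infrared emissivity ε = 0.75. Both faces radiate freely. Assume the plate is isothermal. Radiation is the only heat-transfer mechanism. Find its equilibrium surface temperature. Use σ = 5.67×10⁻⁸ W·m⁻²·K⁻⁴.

At equilibrium, absorbed power = emitted power.
Absorbing cross-section = A = 0.004430 m²; emitting surface = 2A = 0.008860 m² (ratio 2).
αS·A_cross = εσ·A_surf·T⁴  ⇒  T⁴ = αS/(ε·2σ).
T⁴ = 0.340·14000/(0.75·2·5.67×10⁻⁸) = 5.597×10¹⁰ K⁴.
T = (5.597×10¹⁰)^(1/4).

T ≈ 486 K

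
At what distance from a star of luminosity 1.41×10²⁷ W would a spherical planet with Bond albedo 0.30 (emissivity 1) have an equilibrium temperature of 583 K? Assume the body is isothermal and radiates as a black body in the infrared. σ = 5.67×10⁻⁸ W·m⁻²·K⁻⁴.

d ≈ 5.48×10¹⁰ m

For an isothermal black-emitting sphere, (1−a)S·πr² = σ·4πr²·T⁴ ⇒ S = 4σT⁴/(1−a).
S = 4·5.67×10⁻⁸·(583)⁴/0.700 = 37430 W/m².
Flux falls as S = L/(4πd²), so d = √(L/(4πS)) = √(1.41×10²⁷/(4π·37430)).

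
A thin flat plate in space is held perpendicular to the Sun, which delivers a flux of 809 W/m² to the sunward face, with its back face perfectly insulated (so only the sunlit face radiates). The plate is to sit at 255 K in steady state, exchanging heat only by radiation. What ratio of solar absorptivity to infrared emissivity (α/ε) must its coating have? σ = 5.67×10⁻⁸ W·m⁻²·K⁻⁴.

Balance: αS·A = εσ·1A·T⁴ ⇒ α/ε = σT⁴/S.
α/ε = 5.67×10⁻⁸·(255)⁴/809 = 5.67×10⁻⁸·4.228×10⁹/809.

α/ε ≈ 0.296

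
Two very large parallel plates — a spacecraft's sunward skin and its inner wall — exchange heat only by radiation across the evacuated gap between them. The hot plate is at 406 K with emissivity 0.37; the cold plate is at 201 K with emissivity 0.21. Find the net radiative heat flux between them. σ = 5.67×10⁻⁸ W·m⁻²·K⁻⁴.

For two infinite grey parallel plates, q = σ(T₁⁴ − T₂⁴)/(1/ε₁ + 1/ε₂ − 1).
T₁⁴ − T₂⁴ = 2.717×10¹⁰ − 1.632×10⁹ = 2.554×10¹⁰ K⁴.
1/ε₁ + 1/ε₂ − 1 = 2.703 + 4.762 − 1 = 6.465.
q = 5.67×10⁻⁸ × 2.554×10¹⁰ / 6.465.

q ≈ 224 W/m²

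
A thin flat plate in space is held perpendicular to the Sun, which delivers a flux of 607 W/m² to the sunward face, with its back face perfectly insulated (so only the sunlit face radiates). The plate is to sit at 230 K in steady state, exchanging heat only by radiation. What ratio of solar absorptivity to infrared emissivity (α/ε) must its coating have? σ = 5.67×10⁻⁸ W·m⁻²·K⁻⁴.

α/ε ≈ 0.261

Balance: αS·A = εσ·1A·T⁴ ⇒ α/ε = σT⁴/S.
α/ε = 5.67×10⁻⁸·(230)⁴/607 = 5.67×10⁻⁸·2.798×10⁹/607.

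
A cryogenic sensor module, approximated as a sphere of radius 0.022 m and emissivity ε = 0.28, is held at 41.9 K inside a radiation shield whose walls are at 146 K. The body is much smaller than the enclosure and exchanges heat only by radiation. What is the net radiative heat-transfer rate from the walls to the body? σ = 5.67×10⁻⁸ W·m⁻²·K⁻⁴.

P_net ≈ 0.0436 W

For a small grey body in a large enclosure: P_net = εσA(T_body⁴ − T_wall⁴).
A = 4πr² = 0.006082 m²; T_body⁴ − T_wall⁴ = 3.082×10⁶ − 4.544×10⁸ = -4.513×10⁸ K⁴.
|P_net| = 0.28·5.67×10⁻⁸·0.006082·4.513×10⁸.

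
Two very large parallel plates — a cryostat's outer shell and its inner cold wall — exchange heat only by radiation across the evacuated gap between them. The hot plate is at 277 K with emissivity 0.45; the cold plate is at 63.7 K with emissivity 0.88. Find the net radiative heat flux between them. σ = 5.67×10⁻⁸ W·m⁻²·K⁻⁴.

For two infinite grey parallel plates, q = σ(T₁⁴ − T₂⁴)/(1/ε₁ + 1/ε₂ − 1).
T₁⁴ − T₂⁴ = 5.887×10⁹ − 1.646×10⁷ = 5.871×10⁹ K⁴.
1/ε₁ + 1/ε₂ − 1 = 2.222 + 1.136 − 1 = 2.359.
q = 5.67×10⁻⁸ × 5.871×10⁹ / 2.359.

q ≈ 141 W/m²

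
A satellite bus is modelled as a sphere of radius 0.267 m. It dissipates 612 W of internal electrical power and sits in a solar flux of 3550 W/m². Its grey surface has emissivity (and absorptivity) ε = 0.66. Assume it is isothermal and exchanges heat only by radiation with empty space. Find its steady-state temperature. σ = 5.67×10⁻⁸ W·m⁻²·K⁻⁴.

At steady state, absorbed solar power + internal power = radiated power.
Absorbed: α·S·A_cross = 0.66·3550·0.2240 = 524.7 W (cross-section πr²).
Total input = 524.7 + 612 = 1137 W.
Radiated: εσ·A_surf·T⁴ with A_surf = 4πr² = 0.8958 m².
T⁴ = 1137/(0.66·5.67×10⁻⁸·0.8958) = 3.391×10¹⁰ K⁴.

T ≈ 429 K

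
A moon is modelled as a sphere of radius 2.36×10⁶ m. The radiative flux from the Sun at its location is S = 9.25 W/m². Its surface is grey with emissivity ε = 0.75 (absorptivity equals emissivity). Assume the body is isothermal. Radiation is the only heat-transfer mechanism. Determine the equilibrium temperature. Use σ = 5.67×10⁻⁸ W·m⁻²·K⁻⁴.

T ≈ 79.9 K

At equilibrium, absorbed power = emitted power.
Absorbing cross-section = πr² = 1.750×10¹³ m²; emitting surface = 4πr² = 6.999×10¹³ m² (ratio 4).
εS·A_cross = εσ·A_surf·T⁴  ⇒  T⁴ = S/(4σ)   (ε cancels).
T⁴ = 9.25/(4·5.67×10⁻⁸) = 4.078×10⁷ K⁴.
T = (4.078×10⁷)^(1/4).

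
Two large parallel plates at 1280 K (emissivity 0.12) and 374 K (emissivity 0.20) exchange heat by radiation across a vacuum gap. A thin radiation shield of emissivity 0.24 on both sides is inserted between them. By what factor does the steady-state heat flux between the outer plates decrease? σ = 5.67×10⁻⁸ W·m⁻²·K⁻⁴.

factor ≈ 1.59

Without shield: q₀ = σΔ(T⁴)/(1/ε₁+1/ε₂−1) with denominator 12.33.
With shield the two gaps are in series; the resistances add: (1/ε₁+1/ε_s−1)+(1/ε_s+1/ε₂−1) = 11.50+8.167 = 19.67.
Heat-flux ratio q₀/q = 19.67/12.33.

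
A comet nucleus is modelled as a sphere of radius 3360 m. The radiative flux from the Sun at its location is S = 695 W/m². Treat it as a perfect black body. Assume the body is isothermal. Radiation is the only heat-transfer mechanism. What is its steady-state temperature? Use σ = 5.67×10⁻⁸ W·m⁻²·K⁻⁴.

T ≈ 235 K

At equilibrium, absorbed power = emitted power.
Absorbing cross-section = πr² = 3.547×10⁷ m²; emitting surface = 4πr² = 1.419×10⁸ m² (ratio 4).
S·A_cross = εσ·A_surf·T⁴  ⇒  T⁴ = S/(4σ).
T⁴ = 1.00·695/(4·5.67×10⁻⁸) = 3.064×10⁹ K⁴.
T = (3.064×10⁹)^(1/4).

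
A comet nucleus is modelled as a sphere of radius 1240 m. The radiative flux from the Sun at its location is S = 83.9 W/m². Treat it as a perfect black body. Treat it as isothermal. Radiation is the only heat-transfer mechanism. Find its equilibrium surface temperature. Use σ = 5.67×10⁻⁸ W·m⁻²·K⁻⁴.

T ≈ 139 K

At equilibrium, absorbed power = emitted power.
Absorbing cross-section = πr² = 4.831×10⁶ m²; emitting surface = 4πr² = 1.932×10⁷ m² (ratio 4).
S·A_cross = εσ·A_surf·T⁴  ⇒  T⁴ = S/(4σ).
T⁴ = 1.00·83.9/(4·5.67×10⁻⁸) = 3.699×10⁸ K⁴.
T = (3.699×10⁸)^(1/4).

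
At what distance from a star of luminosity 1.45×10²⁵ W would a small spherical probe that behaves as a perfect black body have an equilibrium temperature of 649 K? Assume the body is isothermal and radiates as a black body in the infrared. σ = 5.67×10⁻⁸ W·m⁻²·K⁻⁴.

d ≈ 5.36×10⁹ m

For an isothermal black-emitting sphere, (1−a)S·πr² = σ·4πr²·T⁴ ⇒ S = 4σT⁴/(1−a).
S = 4·5.67×10⁻⁸·(649)⁴/1.00 = 40240 W/m².
Flux falls as S = L/(4πd²), so d = √(L/(4πS)) = √(1.45×10²⁵/(4π·40240)).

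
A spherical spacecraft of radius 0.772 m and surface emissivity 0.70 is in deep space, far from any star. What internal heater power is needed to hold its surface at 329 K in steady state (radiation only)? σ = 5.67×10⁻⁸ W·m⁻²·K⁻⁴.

P = εσ·4πr²·T⁴.
4πr² = 7.489 m²; T⁴ = 1.172×10¹⁰ K⁴.
P = 0.70·5.67×10⁻⁸·7.489·1.172×10¹⁰.

P ≈ 3480 W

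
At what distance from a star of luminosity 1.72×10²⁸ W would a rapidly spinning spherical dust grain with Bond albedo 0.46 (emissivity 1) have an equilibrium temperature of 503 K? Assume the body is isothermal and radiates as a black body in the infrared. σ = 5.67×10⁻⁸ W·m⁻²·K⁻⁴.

For an isothermal black-emitting sphere, (1−a)S·πr² = σ·4πr²·T⁴ ⇒ S = 4σT⁴/(1−a).
S = 4·5.67×10⁻⁸·(503)⁴/0.540 = 26890 W/m².
Flux falls as S = L/(4πd²), so d = √(L/(4πS)) = √(1.72×10²⁸/(4π·26890)).

d ≈ 2.26×10¹¹ m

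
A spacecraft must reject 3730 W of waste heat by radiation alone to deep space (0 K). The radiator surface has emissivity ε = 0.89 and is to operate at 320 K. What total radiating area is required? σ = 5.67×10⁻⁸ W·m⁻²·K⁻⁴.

A ≈ 7.05 m²

P = εσA T⁴ ⇒ A = P/(εσT⁴).
T⁴ = 1.049×10¹⁰ K⁴.
A = 3730/(0.89 × 5.67×10⁻⁸ × 1.049×10¹⁰).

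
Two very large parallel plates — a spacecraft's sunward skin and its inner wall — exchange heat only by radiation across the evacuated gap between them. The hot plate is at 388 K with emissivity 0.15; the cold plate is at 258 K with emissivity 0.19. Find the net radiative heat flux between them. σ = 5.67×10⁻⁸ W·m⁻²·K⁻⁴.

For two infinite grey parallel plates, q = σ(T₁⁴ − T₂⁴)/(1/ε₁ + 1/ε₂ − 1).
T₁⁴ − T₂⁴ = 2.266×10¹⁰ − 4.431×10⁹ = 1.823×10¹⁰ K⁴.
1/ε₁ + 1/ε₂ − 1 = 6.667 + 5.263 − 1 = 10.93.
q = 5.67×10⁻⁸ × 1.823×10¹⁰ / 10.93.

q ≈ 94.6 W/m²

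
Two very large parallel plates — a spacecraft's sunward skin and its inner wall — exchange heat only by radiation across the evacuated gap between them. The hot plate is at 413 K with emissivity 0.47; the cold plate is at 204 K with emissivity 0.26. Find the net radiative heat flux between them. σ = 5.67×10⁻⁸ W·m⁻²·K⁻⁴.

For two infinite grey parallel plates, q = σ(T₁⁴ − T₂⁴)/(1/ε₁ + 1/ε₂ − 1).
T₁⁴ − T₂⁴ = 2.909×10¹⁰ − 1.732×10⁹ = 2.736×10¹⁰ K⁴.
1/ε₁ + 1/ε₂ − 1 = 2.128 + 3.846 − 1 = 4.974.
q = 5.67×10⁻⁸ × 2.736×10¹⁰ / 4.974.

q ≈ 312 W/m²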